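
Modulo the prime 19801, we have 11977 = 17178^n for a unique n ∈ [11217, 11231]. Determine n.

11221

Compute 17178^11217 mod 19801 = 19030, then multiply by 17178 repeatedly:
  17178^11217=19030  17178^11218=2631  17178^11219=9436  17178^11220=622  17178^11221=11977
Found 11977 at exponent 11221.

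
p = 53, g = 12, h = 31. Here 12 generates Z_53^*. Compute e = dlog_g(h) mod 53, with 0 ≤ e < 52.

51

Baby-step giant-step with m = ceil(sqrt(52)) = 8.
Baby table (12^j mod 53 for j=0..7):
  0:1  1:12  2:38  3:32  4:13  5:50  6:17  7:45
Giant step factor: 12^(-8) ≡ 16 (mod 53).
Scan 31·16^i mod 53 for i = 0, 1, …:
  i=0: 31   i=1: 19   i=2: 39   i=3: 41
  i=4: 20   i=5: 2   i=6: 32
Match at i=6, j=3: e = 6·8 + 3 = 51.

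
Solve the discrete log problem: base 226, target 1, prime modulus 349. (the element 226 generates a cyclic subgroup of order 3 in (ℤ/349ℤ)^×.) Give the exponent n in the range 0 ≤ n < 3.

0

Successive powers of 226 modulo 349:
  226^0=1
So 226^0 ≡ 1 (mod 349), giving n = 0.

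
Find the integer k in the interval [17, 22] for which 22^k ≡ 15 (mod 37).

19

Compute 22^17 mod 37 = 5, then multiply by 22 repeatedly:
  22^17=5  22^18=36  22^19=15
Found 15 at exponent 19.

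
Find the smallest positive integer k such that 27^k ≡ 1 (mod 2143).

714

The order of 27 must divide p − 1 = 2142 = 2 · 3^2 · 7 · 17.
Divisors: 1, 2, 3, 6, 7, 9, 14, 17, 18, 21, 34, 42, 51, 63, 102, 119, 126, 153, 238, 306, 357, 714, 1071, 2142.
Check each in increasing order: 27^1 ≡ 27;  27^2 ≡ 729;  27^3 ≡ 396;  27^6 ≡ 377;  27^7 ≡ 1607;  27^9 ≡ 1425;  27^14 ≡ 134;  27^17 ≡ 1632;  27^18 ≡ 1204;  27^21 ≡ 1038;  27^34 ≡ 1818;  27^42 ≡ 1658;  27^51 ≡ 1064;  27^63 ≡ 175;  27^102 ≡ 592;  27^119 ≡ 1794;  27^126 ≡ 623;  27^153 ≡ 1989;  27^238 ≡ 1793;  27^306 ≡ 143;  27^357 ≡ 2142;  27^714 ≡ 1.
Smallest exponent giving 1 is 714.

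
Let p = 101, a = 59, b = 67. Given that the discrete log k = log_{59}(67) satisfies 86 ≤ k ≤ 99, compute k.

89

Compute 59^86 mod 101 = 30, then multiply by 59 repeatedly:
  59^86=30  59^87=53  59^88=97  59^89=67
Found 67 at exponent 89.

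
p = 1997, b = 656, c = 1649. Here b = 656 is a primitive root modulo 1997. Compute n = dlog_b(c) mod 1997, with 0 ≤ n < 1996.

Baby-step giant-step with m = ceil(sqrt(1996)) = 45.
Baby table (656^j mod 1997 for j=0..44):
  0:1  1:656  2:981  3:502  4:1804  5:1200  6:382  7:967
  8:1303  9:52  10:163  11:1087  12:143  13:1946  14:493  15:1891
  16:359  17:1855  18:707  19:488  20:608  21:1445  22:1342  23:1672
  24:479  25:695  26:604  27:818  28:1412  29:1661  30:1251  31:1886
  32:1073  33:944  34:194  35:1453  36:599  37:1532  38:501  39:1148
  40:219  41:1877  42:1160  43:103  44:1667
Giant step factor: 656^(-45) ≡ 1920 (mod 1997).
Scan 1649·1920^i mod 1997 for i = 0, 1, …:
  i=0: 1649   i=1: 835   i=2: 1606   i=3: 152
  i=4: 278   i=5: 561   i=6: 737   i=7: 1164
  i=8: 237   i=9: 1721     …   i=14: 1409
  i=15: 1342
Match at i=15, j=22: n = 15·45 + 22 = 697.

697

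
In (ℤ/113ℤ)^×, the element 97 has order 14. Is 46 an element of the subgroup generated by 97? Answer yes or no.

⟨97⟩ has order 14; its elements mod 113 are {1, 4, 7, 16, 28, 30, 49, 64, 83, 85, 97, 106, 109, 112}.
46 is not in this set.

no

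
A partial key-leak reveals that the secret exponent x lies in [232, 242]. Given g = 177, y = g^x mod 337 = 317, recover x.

241

Compute 177^232 mod 337 = 333, then multiply by 177 repeatedly:
  177^232=333  177^233=303  177^234=48  177^235=71  177^236=98
  177^237=159  177^238=172  177^239=114  177^240=295  177^241=317
Found 317 at exponent 241.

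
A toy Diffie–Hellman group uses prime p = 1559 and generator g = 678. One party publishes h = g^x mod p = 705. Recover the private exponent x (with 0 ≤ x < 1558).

723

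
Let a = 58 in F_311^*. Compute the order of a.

310

The order of 58 must divide p − 1 = 310 = 2 · 5 · 31.
Divisors: 1, 2, 5, 10, 31, 62, 155, 310.
Check each in increasing order: 58^1 ≡ 58;  58^2 ≡ 254;  58^5 ≡ 287;  58^10 ≡ 265;  58^31 ≡ 95;  58^62 ≡ 6;  58^155 ≡ 310;  58^310 ≡ 1.
Smallest exponent giving 1 is 310.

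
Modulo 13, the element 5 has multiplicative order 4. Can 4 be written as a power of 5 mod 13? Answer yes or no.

4 ∈ ⟨5⟩ iff 4^4 ≡ 1 (mod 13), since |⟨5⟩| = 4.
4^4 mod 13 = 9.
Since 9 ≠ 1, 4 does not lie in the subgroup.

no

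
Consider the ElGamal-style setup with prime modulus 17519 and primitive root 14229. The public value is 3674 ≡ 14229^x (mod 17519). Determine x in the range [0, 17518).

2490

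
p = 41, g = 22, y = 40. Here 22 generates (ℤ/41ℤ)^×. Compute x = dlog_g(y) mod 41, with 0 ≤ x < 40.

20

Successive powers of 22 modulo 41:
  22^0=1  22^1=22  22^2=33  22^3=29  22^4=23  22^5=14
  22^6=21  22^7=11  22^8=37  22^9=35  22^10=32  22^11=7
  22^12=31  22^13=26  22^14=39  22^15=38  22^16=16  22^17=24
  22^18=36  22^19=13  22^20=40
So 22^20 ≡ 40 (mod 41), giving x = 20.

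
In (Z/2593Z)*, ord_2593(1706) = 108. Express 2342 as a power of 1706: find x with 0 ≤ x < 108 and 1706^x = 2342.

Baby-step giant-step with m = ceil(sqrt(108)) = 11.
Baby table (1706^j mod 2593 for j=0..10):
  0:1  1:1706  2:1090  3:359  4:506  5:2360  6:1824  7:144
  8:1922  9:1380  10:2429
Giant step factor: 1706^(-11) ≡ 2224 (mod 2593).
Scan 2342·2224^i mod 2593 for i = 0, 1, …:
  i=0: 2342   i=1: 1864   i=2: 1922
Match at i=2, j=8: x = 2·11 + 8 = 30.

30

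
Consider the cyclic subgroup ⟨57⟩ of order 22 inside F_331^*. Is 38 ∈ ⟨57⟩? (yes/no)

yes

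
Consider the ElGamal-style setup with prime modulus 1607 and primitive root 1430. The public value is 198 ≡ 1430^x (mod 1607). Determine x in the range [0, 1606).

49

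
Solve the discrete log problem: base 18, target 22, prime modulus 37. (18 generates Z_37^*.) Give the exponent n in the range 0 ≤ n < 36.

Successive powers of 18 modulo 37:
  18^0=1  18^1=18  18^2=28  18^3=23  18^4=7  18^5=15
  18^6=11  18^7=13  18^8=12  18^9=31  18^10=3  18^11=17
  18^12=10  18^13=32  18^14=21  18^15=8  18^16=33  18^17=2
  18^18=36  18^19=19  18^20=9  18^21=14  18^22=30  18^23=22
So 18^23 ≡ 22 (mod 37), giving n = 23.

23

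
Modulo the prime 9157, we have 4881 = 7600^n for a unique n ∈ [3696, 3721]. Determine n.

3712

Compute 7600^3696 mod 9157 = 6438, then multiply by 7600 repeatedly:
  7600^3696=6438  7600^3697=2949  7600^3698=5221  7600^3699=2319  7600^3700=6332
  7600^3701=3165  7600^3702=7718  7600^3703=6215  7600^3704=2194  7600^3705=8660
  7600^3706=4641  7600^3707=7993  7600^3708=8419  7600^3709=4441  7600^3710=8055
  7600^3711=3455  7600^3712=4881
Found 4881 at exponent 3712.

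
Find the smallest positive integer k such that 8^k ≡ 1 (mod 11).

The order of 8 must divide p − 1 = 10 = 2 · 5.
Divisors: 1, 2, 5, 10.
Check each in increasing order: 8^1 ≡ 8;  8^2 ≡ 9;  8^5 ≡ 10;  8^10 ≡ 1.
Smallest exponent giving 1 is 10.

10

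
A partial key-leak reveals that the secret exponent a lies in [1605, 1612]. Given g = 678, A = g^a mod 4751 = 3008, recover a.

1609

Compute 678^1605 mod 4751 = 3323, then multiply by 678 repeatedly:
  678^1605=3323  678^1606=1020  678^1607=2665  678^1608=1490  678^1609=3008
Found 3008 at exponent 1609.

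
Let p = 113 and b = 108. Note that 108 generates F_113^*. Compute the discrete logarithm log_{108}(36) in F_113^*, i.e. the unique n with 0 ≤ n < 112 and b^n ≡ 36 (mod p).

30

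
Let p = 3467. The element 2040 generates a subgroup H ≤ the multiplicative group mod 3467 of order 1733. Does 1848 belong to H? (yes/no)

yes

1848 ∈ ⟨2040⟩ iff 1848^1733 ≡ 1 (mod 3467), since |⟨2040⟩| = 1733.
1848^1733 mod 3467 = 1.
Since 1 = 1, 1848 lies in the subgroup.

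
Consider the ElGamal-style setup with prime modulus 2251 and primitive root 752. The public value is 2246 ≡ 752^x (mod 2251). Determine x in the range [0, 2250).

487

Baby-step giant-step with m = ceil(sqrt(2250)) = 48.
Baby table (752^j mod 2251 for j=0..47):
  0:1  1:752  2:503  3:88  4:897  5:1495  6:991  7:151
  8:1002  9:1670  10:2033  11:387  12:645  13:1075  14:291  15:485
  16:58  17:847  18:2162  19:602  20:253  21:1172  22:1203  23:2005
  24:1841  25:67  26:862  27:2187  28:1394  29:1573  30:1121  31:1118
  32:1113  33:1855  34:1591  35:1151  36:1168  37:446  38:2244  39:1489
  40:981  41:1635  42:474  43:790  44:2067  45:1194  46:1990  47:1816
Giant step factor: 752^(-48) ≡ 1866 (mod 2251).
Scan 2246·1866^i mod 2251 for i = 0, 1, …:
  i=0: 2246   i=1: 1925   i=2: 1705   i=3: 867
  i=4: 1604   i=5: 1485   i=6: 29   i=7: 90
  i=8: 1366   i=9: 824   i=10: 151
Match at i=10, j=7: x = 10·48 + 7 = 487.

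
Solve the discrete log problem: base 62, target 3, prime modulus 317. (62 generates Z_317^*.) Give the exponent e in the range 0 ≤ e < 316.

29

Successive powers of 62 modulo 317:
  62^0=1  62^1=62  62^2=40  62^3=261  62^4=15  62^5=296
  62^6=283  62^7=111  62^8=225  62^9=2  62^10=124  62^11=80
  62^12=205  62^13=30  62^14=275  62^15=249  62^16=222  62^17=133
  62^18=4  62^19=248  62^20=160  62^21=93  62^22=60  62^23=233
  62^24=181  62^25=127  62^26=266  62^27=8  62^28=179  62^29=3
So 62^29 ≡ 3 (mod 317), giving e = 29.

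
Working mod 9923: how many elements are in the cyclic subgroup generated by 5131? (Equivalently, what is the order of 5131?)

4961

The order of 5131 must divide p − 1 = 9922 = 2 · 11^2 · 41.
Divisors: 1, 2, 11, 22, 41, 82, 121, 242, 451, 902, 4961, 9922.
Check each in increasing order: 5131^1 ≡ 5131;  5131^2 ≡ 1442;  5131^11 ≡ 2623;  5131^22 ≡ 3490;  5131^41 ≡ 7384;  5131^82 ≡ 6494;  5131^121 ≡ 2301;  5131^242 ≡ 5642;  5131^451 ≡ 7050;  5131^902 ≡ 8116;  5131^4961 ≡ 1.
Smallest exponent giving 1 is 4961.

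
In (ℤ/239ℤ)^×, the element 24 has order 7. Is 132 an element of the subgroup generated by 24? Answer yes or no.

no

⟨24⟩ has order 7; its elements mod 239 are {1, 10, 24, 44, 98, 100, 201}.
132 is not in this set.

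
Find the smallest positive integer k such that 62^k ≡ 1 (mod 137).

136

The order of 62 must divide p − 1 = 136 = 2^3 · 17.
Divisors: 1, 2, 4, 8, 17, 34, 68, 136.
Check each in increasing order: 62^1 ≡ 62;  62^2 ≡ 8;  62^4 ≡ 64;  62^8 ≡ 123;  62^17 ≡ 96;  62^34 ≡ 37;  62^68 ≡ 136;  62^136 ≡ 1.
Smallest exponent giving 1 is 136.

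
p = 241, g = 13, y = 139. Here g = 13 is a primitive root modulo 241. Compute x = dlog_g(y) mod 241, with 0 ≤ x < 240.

69

Baby-step giant-step with m = ceil(sqrt(240)) = 16.
Baby table (13^j mod 241 for j=0..15):
  0:1  1:13  2:169  3:28  4:123  5:153  6:61  7:70
  8:187  9:21  10:32  11:175  12:106  13:173  14:80  15:76
Giant step factor: 13^(-16) ≡ 231 (mod 241).
Scan 139·231^i mod 241 for i = 0, 1, …:
  i=0: 139   i=1: 56   i=2: 163   i=3: 57
  i=4: 153
Match at i=4, j=5: x = 4·16 + 5 = 69.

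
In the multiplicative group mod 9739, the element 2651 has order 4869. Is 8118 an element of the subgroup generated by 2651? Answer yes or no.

no

8118 ∈ ⟨2651⟩ iff 8118^4869 ≡ 1 (mod 9739), since |⟨2651⟩| = 4869.
8118^4869 mod 9739 = 9738.
Since 9738 ≠ 1, 8118 does not lie in the subgroup.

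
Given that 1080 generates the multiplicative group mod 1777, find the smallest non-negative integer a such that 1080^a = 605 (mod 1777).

1205

Baby-step giant-step with m = ceil(sqrt(1776)) = 43.
Baby table (1080^j mod 1777 for j=0..42):
  0:1  1:1080  2:688  3:254  4:662  5:606  6:544  7:1110
  8:1102  9:1347  10:1174  11:919  12:954  13:1437  14:639  15:644
  16:713  17:599  18:92  19:1625  20:1101  21:267  22:486  23:665
  24:292  25:831  26:95  27:1311  28:1388  29:1029  30:695  31:706
  32:147  33:607  34:1624  35:21  36:1356  37:232  38:3  39:1463
  40:287  41:762  42:209
Giant step factor: 1080^(-43) ≡ 1647 (mod 1777).
Scan 605·1647^i mod 1777 for i = 0, 1, …:
  i=0: 605   i=1: 1315   i=2: 1419   i=3: 338
  i=4: 485   i=5: 922   i=6: 976   i=7: 1064
  i=8: 286   i=9: 137     …   i=27: 1632
  i=28: 1080
Match at i=28, j=1: a = 28·43 + 1 = 1205.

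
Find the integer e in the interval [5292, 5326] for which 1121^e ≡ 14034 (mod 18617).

Compute 1121^5292 mod 18617 = 11574, then multiply by 1121 repeatedly:
  1121^5292=11574  1121^5293=17022  1121^5294=17854  1121^5295=1059  1121^5296=14268
  1121^5297=2425  1121^5298=343  1121^5299=12163  1121^5300=7079  1121^5301=4717
  1121^5302=529  1121^5303=15882  1121^5304=5870  1121^5305=8469  1121^5306=17696
  1121^5307=10111  1121^5308=15295  1121^5309=18055  1121^5310=2976  1121^5311=3653
  1121^5312=17890  1121^5313=4181  1121^5314=14034
Found 14034 at exponent 5314.

5314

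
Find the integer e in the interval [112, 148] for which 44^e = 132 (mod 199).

Compute 44^112 mod 199 = 31, then multiply by 44 repeatedly:
  44^112=31  44^113=170  44^114=117  44^115=173  44^116=50
  44^117=11  44^118=86  44^119=3  44^120=132
Found 132 at exponent 120.

120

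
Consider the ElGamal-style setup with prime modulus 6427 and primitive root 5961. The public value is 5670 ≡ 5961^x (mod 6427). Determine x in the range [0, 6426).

4851

Baby-step giant-step with m = ceil(sqrt(6426)) = 81.
Baby table (5961^j mod 6427 for j=0..80):
  0:1  1:5961  2:5065  3:4846  4:4068  5:277  6:5885  7:1919
  8:5526  9:2111  10:6032  11:4114  12:4549  13:1076  14:6317  15:6271
  16:1999  17:381  18:2410  19:1665  20:1777  21:1001  22:2705  23:5589
  24:4888  25:3777  26:916  27:3753  28:5673  29:4306  30:5055  31:3079
  32:4834  33:3233  34:3767  35:5576  36:4519  37:2202  38:2188  39:2285
  40:2072  41:4925  42:5816  43:1938  44:3099  45:1941  46:1701  47:4282
  48:3385  49:3632  50:4216  51:2006  52:3546  53:5730  54:3452  55:4545
  56:2940  57:5338  58:6168  59:5008  60:5700  61:4578  62:416  63:5381
  64:5411  65:4285  66:1987  67:5973  68:5900  69:1356  70:4377  71:4104
  72:2782  73:1842  74:2846  75:4153  76:5656  77:5801  78:2501  79:4248
  80:6375
Giant step factor: 5961^(-81) ≡ 553 (mod 6427).
Scan 5670·553^i mod 6427 for i = 0, 1, …:
  i=0: 5670   i=1: 5561   i=2: 3127   i=3: 368
  i=4: 4267   i=5: 942   i=6: 339   i=7: 1084
  i=8: 1741   i=9: 5150     …   i=58: 621
  i=59: 2782
Match at i=59, j=72: x = 59·81 + 72 = 4851.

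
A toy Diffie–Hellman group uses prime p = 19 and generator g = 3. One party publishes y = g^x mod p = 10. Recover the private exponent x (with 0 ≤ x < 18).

Successive powers of 3 modulo 19:
  3^0=1  3^1=3  3^2=9  3^3=8  3^4=5  3^5=15
  3^6=7  3^7=2  3^8=6  3^9=18  3^10=16  3^11=10
So 3^11 ≡ 10 (mod 19), giving x = 11.

11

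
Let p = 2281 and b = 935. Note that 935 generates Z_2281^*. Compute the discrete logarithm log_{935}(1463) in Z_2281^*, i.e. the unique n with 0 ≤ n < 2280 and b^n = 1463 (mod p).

Baby-step giant-step with m = ceil(sqrt(2280)) = 48.
Baby table (935^j mod 2281 for j=0..47):
  0:1  1:935  2:602  3:1744  4:2006  5:628  6:963  7:1691
  8:352  9:656  10:2052  11:299  12:1283  13:2080  14:1388  15:2172
  16:730  17:531  18:1508  19:322  20:2259  21:2240  22:442  23:409
  24:1488  25:2151  26:1624  27:1575  28:1380  29:1535  30:476  31:265
  32:1427  33:2141  34:1398  35:117  36:2188  37:2004  38:1039  39:2040
  40:484  41:902  42:1681  43:126  44:1479  45:579  46:768  47:1846
Giant step factor: 935^(-48) ≡ 1668 (mod 2281).
Scan 1463·1668^i mod 2281 for i = 0, 1, …:
  i=0: 1463   i=1: 1895   i=2: 1675   i=3: 1956
  i=4: 778   i=5: 2096   i=6: 1636   i=7: 772
  i=8: 1212   i=9: 650     …   i=40: 1891
  i=41: 1846
Match at i=41, j=47: n = 41·48 + 47 = 2015.

2015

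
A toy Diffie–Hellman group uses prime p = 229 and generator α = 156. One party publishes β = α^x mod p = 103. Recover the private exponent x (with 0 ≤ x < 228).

154

Baby-step giant-step with m = ceil(sqrt(228)) = 16.
Baby table (156^j mod 229 for j=0..15):
  0:1  1:156  2:62  3:54  4:180  5:142  6:168  7:102
  8:111  9:141  10:12  11:40  12:57  13:190  14:99  15:101
Giant step factor: 156^(-16) ≡ 173 (mod 229).
Scan 103·173^i mod 229 for i = 0, 1, …:
  i=0: 103   i=1: 186   i=2: 118   i=3: 33
  i=4: 213   i=5: 209   i=6: 204   i=7: 26
  i=8: 147   i=9: 12
Match at i=9, j=10: x = 9·16 + 10 = 154.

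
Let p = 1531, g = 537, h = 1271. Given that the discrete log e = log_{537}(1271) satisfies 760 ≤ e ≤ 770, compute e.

Compute 537^760 mod 1531 = 553, then multiply by 537 repeatedly:
  537^760=553  537^761=1478  537^762=628  537^763=416  537^764=1397
  537^765=1530  537^766=994  537^767=990  537^768=373  537^769=1271
Found 1271 at exponent 769.

769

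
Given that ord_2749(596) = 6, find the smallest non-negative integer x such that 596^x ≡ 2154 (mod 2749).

Successive powers of 596 modulo 2749:
  596^0=1  596^1=596  596^2=595  596^3=2748  596^4=2153  596^5=2154
So 596^5 ≡ 2154 (mod 2749), giving x = 5.

5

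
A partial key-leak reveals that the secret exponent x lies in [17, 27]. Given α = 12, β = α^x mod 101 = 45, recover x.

22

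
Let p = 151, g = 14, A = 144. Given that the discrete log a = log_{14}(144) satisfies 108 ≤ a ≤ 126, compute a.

116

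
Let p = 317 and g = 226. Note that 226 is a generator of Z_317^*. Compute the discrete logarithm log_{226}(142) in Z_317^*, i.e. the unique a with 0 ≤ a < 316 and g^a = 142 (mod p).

94

Baby-step giant-step with m = ceil(sqrt(316)) = 18.
Baby table (226^j mod 317 for j=0..17):
  0:1  1:226  2:39  3:255  4:253  5:118  6:40  7:164
  8:292  9:56  10:293  11:282  12:15  13:220  14:268  15:21
  16:308  17:185
Giant step factor: 226^(-18) ≡ 289 (mod 317).
Scan 142·289^i mod 317 for i = 0, 1, …:
  i=0: 142   i=1: 145   i=2: 61   i=3: 194
  i=4: 274   i=5: 253
Match at i=5, j=4: a = 5·18 + 4 = 94.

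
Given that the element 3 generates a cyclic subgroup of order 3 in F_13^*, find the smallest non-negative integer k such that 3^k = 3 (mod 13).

1

Successive powers of 3 modulo 13:
  3^0=1  3^1=3
So 3^1 ≡ 3 (mod 13), giving k = 1.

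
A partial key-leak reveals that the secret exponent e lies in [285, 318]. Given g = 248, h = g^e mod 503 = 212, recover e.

Compute 248^285 mod 503 = 133, then multiply by 248 repeatedly:
  248^285=133  248^286=289  248^287=246  248^288=145  248^289=247
  248^290=393  248^291=385  248^292=413  248^293=315  248^294=155
  248^295=212
Found 212 at exponent 295.

295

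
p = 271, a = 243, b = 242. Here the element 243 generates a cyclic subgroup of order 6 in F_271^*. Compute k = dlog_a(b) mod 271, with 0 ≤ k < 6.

2

Successive powers of 243 modulo 271:
  243^0=1  243^1=243  243^2=242
So 243^2 ≡ 242 (mod 271), giving k = 2.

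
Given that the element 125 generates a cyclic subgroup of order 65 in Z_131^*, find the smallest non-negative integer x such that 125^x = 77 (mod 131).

Baby-step giant-step with m = ceil(sqrt(65)) = 9.
Baby table (125^j mod 131 for j=0..8):
  0:1  1:125  2:36  3:46  4:117  5:84  6:20  7:11
  8:65
Giant step factor: 125^(-9) ≡ 44 (mod 131).
Scan 77·44^i mod 131 for i = 0, 1, …:
  i=0: 77   i=1: 113   i=2: 125
Match at i=2, j=1: x = 2·9 + 1 = 19.

19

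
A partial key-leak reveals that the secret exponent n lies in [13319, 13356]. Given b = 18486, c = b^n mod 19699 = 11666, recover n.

13341

Compute 18486^13319 mod 19699 = 7077, then multiply by 18486 repeatedly:
  18486^13319=7077  18486^13320=4363  18486^13321=6712  18486^13322=13730  18486^13323=10864
  18486^13324=599  18486^13325=2276  18486^13326=16771  18486^13327=5844  18486^13328=2868
  18486^13329=7839  18486^13330=5910  18486^13331=1606  18486^13332=2123  18486^13333=5370
  18486^13334=6559  18486^13335=2329  18486^13336=11579  18486^13337=60  18486^13338=6016
  18486^13339=10921  18486^13340=10254  18486^13341=11666
Found 11666 at exponent 13341.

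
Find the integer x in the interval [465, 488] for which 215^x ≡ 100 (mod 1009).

Compute 215^465 mod 1009 = 61, then multiply by 215 repeatedly:
  215^465=61  215^466=1007  215^467=579  215^468=378  215^469=550
  215^470=197  215^471=986  215^472=100
Found 100 at exponent 472.

472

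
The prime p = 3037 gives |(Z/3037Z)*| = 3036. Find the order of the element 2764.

The order of 2764 must divide p − 1 = 3036 = 2^2 · 3 · 11 · 23.
Divisors: 1, 2, 3, 4, 6, 11, 12, 22, 23, 33, 44, 46, 66, 69, 92, 132, 138, 253, 276, 506, 759, 1012, 1518, 3036.
Check each in increasing order: 2764^1 ≡ 2764;  2764^2 ≡ 1641;  2764^3 ≡ 1483;  2764^4 ≡ 2099;  2764^6 ≡ 501;  2764^11 ≡ 1083;  2764^12 ≡ 1967;  2764^22 ≡ 607;  2764^23 ≡ 1324;  2764^33 ≡ 1389;  2764^44 ≡ 972;  2764^46 ≡ 627;  2764^66 ≡ 826;  2764^69 ≡ 1047;  2764^92 ≡ 1356;  2764^132 ≡ 1988;  2764^138 ≡ 2889;  2764^253 ≡ 2292;  2764^276 ≡ 645;  2764^506 ≡ 2291;  2764^759 ≡ 3036;  2764^1012 ≡ 745;  2764^1518 ≡ 1.
Smallest exponent giving 1 is 1518.

1518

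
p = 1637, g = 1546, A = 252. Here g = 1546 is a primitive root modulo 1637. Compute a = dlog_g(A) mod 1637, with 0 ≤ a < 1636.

643

Baby-step giant-step with m = ceil(sqrt(1636)) = 41.
Baby table (1546^j mod 1637 for j=0..40):
  0:1  1:1546  2:96  3:1086  4:1031  5:1125  6:756  7:1595
  8:548  9:879  10:224  11:897  12:223  13:988  14:127  15:1539
  16:733  17:414  18:1614  19:456  20:1066  21:1214  22:842  23:317
  24:619  25:966  26:492  27:1064  28:1396  29:650  30:1419  31:194
  32:353  33:617  34:1148  35:300  36:529  37:971  38:37  39:1544
  40:278
Giant step factor: 1546^(-41) ≡ 683 (mod 1637).
Scan 252·683^i mod 1637 for i = 0, 1, …:
  i=0: 252   i=1: 231   i=2: 621   i=3: 160
  i=4: 1238   i=5: 862   i=6: 1063   i=7: 838
  i=8: 1041   i=9: 545     …   i=14: 630
  i=15: 1396
Match at i=15, j=28: a = 15·41 + 28 = 643.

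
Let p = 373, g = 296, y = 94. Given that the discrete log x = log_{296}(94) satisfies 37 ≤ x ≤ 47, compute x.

Compute 296^37 mod 373 = 162, then multiply by 296 repeatedly:
  296^37=162  296^38=208  296^39=23  296^40=94
Found 94 at exponent 40.

40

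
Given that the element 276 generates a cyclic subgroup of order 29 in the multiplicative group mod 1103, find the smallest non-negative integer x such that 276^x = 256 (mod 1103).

25

Successive powers of 276 modulo 1103:
  276^0=1  276^1=276  276^2=69  276^3=293  276^4=349  276^5=363
  276^6=918  276^7=781  276^8=471  276^9=945  276^10=512  276^11=128
  276^12=32  276^13=8  276^14=2  276^15=552  276^16=138  276^17=586
  276^18=698  276^19=726  276^20=733  276^21=459  276^22=942  276^23=787
  276^24=1024  276^25=256
So 276^25 ≡ 256 (mod 1103), giving x = 25.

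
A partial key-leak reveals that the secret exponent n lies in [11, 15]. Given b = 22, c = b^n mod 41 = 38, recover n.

15

Compute 22^11 mod 41 = 7, then multiply by 22 repeatedly:
  22^11=7  22^12=31  22^13=26  22^14=39  22^15=38
Found 38 at exponent 15.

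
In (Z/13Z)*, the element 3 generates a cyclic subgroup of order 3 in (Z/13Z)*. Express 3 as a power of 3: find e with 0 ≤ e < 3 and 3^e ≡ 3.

Successive powers of 3 modulo 13:
  3^0=1  3^1=3
So 3^1 ≡ 3 (mod 13), giving e = 1.

1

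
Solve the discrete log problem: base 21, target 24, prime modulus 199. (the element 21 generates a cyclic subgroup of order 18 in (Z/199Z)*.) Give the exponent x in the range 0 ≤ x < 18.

Successive powers of 21 modulo 199:
  21^0=1  21^1=21  21^2=43  21^3=107  21^4=58  21^5=24
So 21^5 ≡ 24 (mod 199), giving x = 5.

5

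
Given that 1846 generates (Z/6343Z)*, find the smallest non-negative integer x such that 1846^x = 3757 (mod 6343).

5896

Baby-step giant-step with m = ceil(sqrt(6342)) = 80.
Baby table (1846^j mod 6343 for j=0..79):
  0:1  1:1846  2:1525  3:5201  4:4087  5:2775  6:3849  7:1094
  8:2450  9:141  10:223  11:5706  12:3896  13:5397  14:4352  15:3554
  16:2022  17:2928  18:852  19:6071  20:5328  21:3838  22:6160  23:4704
  24:17  25:6010  26:553  27:5958  28:6049  29:2774  30:2003  31:5912
  32:3592  33:2397  34:3791  35:1857  36:2802  37:2947  38:4211  39:3331
  40:2659  41:5375  42:1798  43:1719  44:1774  45:1816  46:3232  47:3852
  48:289  49:682  50:3058  51:6141  52:1345  53:2757  54:2336  55:5359
  56:3977  57:2691  58:1017  59:6197  60:3233  61:5698  62:1814  63:5883
  64:802  65:2573  66:5194  67:3851  68:4786  69:5500  70:4200  71:2054
  72:4913  73:5251  74:1242  75:2909  76:3836  77:2468  78:1654  79:2301
Giant step factor: 1846^(-80) ≡ 5449 (mod 6343).
Scan 3757·5449^i mod 6343 for i = 0, 1, …:
  i=0: 3757   i=1: 3032   i=2: 4196   i=3: 3832
  i=4: 5755   i=5: 5546   i=6: 2102   i=7: 4683
  i=8: 6121   i=9: 1835     …   i=72: 1223
  i=73: 3977
Match at i=73, j=56: x = 73·80 + 56 = 5896.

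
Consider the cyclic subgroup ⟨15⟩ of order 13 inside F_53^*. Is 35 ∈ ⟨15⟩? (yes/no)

no

⟨15⟩ has order 13; its elements mod 53 are {1, 10, 13, 15, 16, 24, 28, 36, 42, 44, 46, 47, 49}.
35 is not in this set.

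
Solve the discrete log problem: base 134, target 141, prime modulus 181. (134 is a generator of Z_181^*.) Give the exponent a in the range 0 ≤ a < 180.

123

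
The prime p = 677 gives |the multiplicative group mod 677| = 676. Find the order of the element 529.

338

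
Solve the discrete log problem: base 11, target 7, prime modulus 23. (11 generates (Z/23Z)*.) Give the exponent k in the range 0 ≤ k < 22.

Successive powers of 11 modulo 23:
  11^0=1  11^1=11  11^2=6  11^3=20  11^4=13  11^5=5
  11^6=9  11^7=7
So 11^7 ≡ 7 (mod 23), giving k = 7.

7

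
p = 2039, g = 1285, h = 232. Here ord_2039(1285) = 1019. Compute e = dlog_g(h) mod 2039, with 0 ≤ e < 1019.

879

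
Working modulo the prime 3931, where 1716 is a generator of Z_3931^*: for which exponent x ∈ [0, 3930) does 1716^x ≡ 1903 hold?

2554

Baby-step giant-step with m = ceil(sqrt(3930)) = 63.
Baby table (1716^j mod 3931 for j=0..62):
  0:1  1:1716  2:337  3:435  4:3501  5:1148  6:537  7:1638
  8:143  9:1666  10:1019  11:3240  12:1406  13:2993  14:2102  15:2305
  16:794  17:2378  18:270  19:3393  20:577  21:3451  22:1830  23:3342
  24:3474  25:1988  26:3231  27:1686  28:3891  29:2118  30:2244  31:2255
  32:1476  33:1252  34:2106  35:1307  36:2142  37:187  38:2481  39:123
  40:2725  41:2141  42:2402  43:2144  44:3619  45:3155  46:993  47:1865
  48:506  49:3476  50:1489  51:3905  52:2556  53:3031  54:483  55:3318
  56:1600  57:1762  58:653  59:213  60:3856  61:1023  62:2242
Giant step factor: 1716^(-63) ≡ 855 (mod 3931).
Scan 1903·855^i mod 3931 for i = 0, 1, …:
  i=0: 1903   i=1: 3562   i=2: 2916   i=3: 926
  i=4: 1599   i=5: 3088   i=6: 2539   i=7: 933
  i=8: 3653   i=9: 2101     …   i=39: 1699
  i=40: 2106
Match at i=40, j=34: x = 40·63 + 34 = 2554.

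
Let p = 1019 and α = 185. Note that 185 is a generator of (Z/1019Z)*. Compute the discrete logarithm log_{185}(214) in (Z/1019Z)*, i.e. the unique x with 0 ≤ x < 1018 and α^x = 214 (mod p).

Baby-step giant-step with m = ceil(sqrt(1018)) = 32.
Baby table (185^j mod 1019 for j=0..31):
  0:1  1:185  2:598  3:578  4:954  5:203  6:871  7:133
  8:149  9:52  10:449  11:526  12:505  13:696  14:366  15:456
  16:802  17:615  18:666  19:930  20:858  21:785  22:527  23:690
  24:275  25:944  26:391  27:1005  28:467  29:799  30:60  31:910
Giant step factor: 185^(-32) ≡ 455 (mod 1019).
Scan 214·455^i mod 1019 for i = 0, 1, …:
  i=0: 214   i=1: 565   i=2: 287   i=3: 153
  i=4: 323   i=5: 229   i=6: 257   i=7: 769
  i=8: 378   i=9: 798     …   i=19: 749
  i=20: 449
Match at i=20, j=10: x = 20·32 + 10 = 650.

650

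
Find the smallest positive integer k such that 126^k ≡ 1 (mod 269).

134

The order of 126 must divide p − 1 = 268 = 2^2 · 67.
Divisors: 1, 2, 4, 67, 134, 268.
Check each in increasing order: 126^1 ≡ 126;  126^2 ≡ 5;  126^4 ≡ 25;  126^67 ≡ 268;  126^134 ≡ 1.
Smallest exponent giving 1 is 134.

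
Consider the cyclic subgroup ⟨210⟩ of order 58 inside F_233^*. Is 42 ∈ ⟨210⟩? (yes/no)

no

42 ∈ ⟨210⟩ iff 42^58 ≡ 1 (mod 233), since |⟨210⟩| = 58.
42^58 mod 233 = 89.
Since 89 ≠ 1, 42 does not lie in the subgroup.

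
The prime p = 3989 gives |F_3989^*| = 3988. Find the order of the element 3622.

997

The order of 3622 must divide p − 1 = 3988 = 2^2 · 997.
Divisors: 1, 2, 4, 997, 1994, 3988.
Check each in increasing order: 3622^1 ≡ 3622;  3622^2 ≡ 3052;  3622^4 ≡ 389;  3622^997 ≡ 1.
Smallest exponent giving 1 is 997.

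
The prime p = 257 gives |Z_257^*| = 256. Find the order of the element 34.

32

The order of 34 must divide p − 1 = 256 = 2^8.
Divisors: 1, 2, 4, 8, 16, 32, 64, 128, 256.
Check each in increasing order: 34^1 ≡ 34;  34^2 ≡ 128;  34^4 ≡ 193;  34^8 ≡ 241;  34^16 ≡ 256;  34^32 ≡ 1.
Smallest exponent giving 1 is 32.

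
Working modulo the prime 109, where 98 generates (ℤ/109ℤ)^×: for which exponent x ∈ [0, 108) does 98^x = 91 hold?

Baby-step giant-step with m = ceil(sqrt(108)) = 11.
Baby table (98^j mod 109 for j=0..10):
  0:1  1:98  2:12  3:86  4:35  5:51  6:93  7:67
  8:26  9:41  10:94
Giant step factor: 98^(-11) ≡ 37 (mod 109).
Scan 91·37^i mod 109 for i = 0, 1, …:
  i=0: 91   i=1: 97   i=2: 101   i=3: 31
  i=4: 57   i=5: 38   i=6: 98
Match at i=6, j=1: x = 6·11 + 1 = 67.

67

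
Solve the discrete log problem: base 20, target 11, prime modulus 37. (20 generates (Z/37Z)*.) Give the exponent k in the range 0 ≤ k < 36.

30

Successive powers of 20 modulo 37:
  20^0=1  20^1=20  20^2=30  20^3=8  20^4=12  20^5=18
  20^6=27  20^7=22  20^8=33  20^9=31  20^10=28  20^11=5
  20^12=26  20^13=2  20^14=3  20^15=23  20^16=16  20^17=24
  20^18=36  20^19=17  20^20=7  20^21=29  20^22=25  20^23=19
  20^24=10  20^25=15  20^26=4  20^27=6  20^28=9  20^29=32
  20^30=11
So 20^30 ≡ 11 (mod 37), giving k = 30.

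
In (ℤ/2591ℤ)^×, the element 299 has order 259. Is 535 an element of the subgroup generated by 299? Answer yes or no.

no

535 ∈ ⟨299⟩ iff 535^259 ≡ 1 (mod 2591), since |⟨299⟩| = 259.
535^259 mod 2591 = 1048.
Since 1048 ≠ 1, 535 does not lie in the subgroup.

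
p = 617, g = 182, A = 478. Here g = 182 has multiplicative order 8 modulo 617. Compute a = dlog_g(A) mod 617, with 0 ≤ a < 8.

3

Successive powers of 182 modulo 617:
  182^0=1  182^1=182  182^2=423  182^3=478
So 182^3 ≡ 478 (mod 617), giving a = 3.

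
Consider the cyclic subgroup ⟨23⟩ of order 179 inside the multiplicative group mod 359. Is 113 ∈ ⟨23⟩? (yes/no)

no

113 ∈ ⟨23⟩ iff 113^179 ≡ 1 (mod 359), since |⟨23⟩| = 179.
113^179 mod 359 = 358.
Since 358 ≠ 1, 113 does not lie in the subgroup.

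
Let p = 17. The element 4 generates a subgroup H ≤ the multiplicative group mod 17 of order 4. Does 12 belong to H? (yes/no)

no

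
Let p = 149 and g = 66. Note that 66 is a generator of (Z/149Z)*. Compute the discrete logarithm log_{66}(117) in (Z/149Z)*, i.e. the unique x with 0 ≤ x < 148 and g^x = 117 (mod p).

59

Baby-step giant-step with m = ceil(sqrt(148)) = 13.
Baby table (66^j mod 149 for j=0..12):
  0:1  1:66  2:35  3:75  4:33  5:92  6:112  7:91
  8:46  9:56  10:120  11:23  12:28
Giant step factor: 66^(-13) ≡ 77 (mod 149).
Scan 117·77^i mod 149 for i = 0, 1, …:
  i=0: 117   i=1: 69   i=2: 98   i=3: 96
  i=4: 91
Match at i=4, j=7: x = 4·13 + 7 = 59.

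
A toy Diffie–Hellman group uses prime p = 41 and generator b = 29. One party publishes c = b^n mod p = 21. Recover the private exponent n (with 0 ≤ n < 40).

2

Successive powers of 29 modulo 41:
  29^0=1  29^1=29  29^2=21
So 29^2 ≡ 21 (mod 41), giving n = 2.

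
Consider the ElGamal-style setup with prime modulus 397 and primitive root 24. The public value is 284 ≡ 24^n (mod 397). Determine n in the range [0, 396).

Baby-step giant-step with m = ceil(sqrt(396)) = 20.
Baby table (24^j mod 397 for j=0..19):
  0:1  1:24  2:179  3:326  4:281  5:392  6:277  7:296
  8:355  9:183  10:25  11:203  12:108  13:210  14:276  15:272
  16:176  17:254  18:141  19:208
Giant step factor: 24^(-20) ≡ 249 (mod 397).
Scan 284·249^i mod 397 for i = 0, 1, …:
  i=0: 284   i=1: 50   i=2: 143   i=3: 274
  i=4: 339   i=5: 247   i=6: 365   i=7: 369
  i=8: 174   i=9: 53   i=10: 96   i=11: 84
  i=12: 272
Match at i=12, j=15: n = 12·20 + 15 = 255.

255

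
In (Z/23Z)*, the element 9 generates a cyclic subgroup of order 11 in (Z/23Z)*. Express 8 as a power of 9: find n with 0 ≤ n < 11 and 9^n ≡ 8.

5

Successive powers of 9 modulo 23:
  9^0=1  9^1=9  9^2=12  9^3=16  9^4=6  9^5=8
So 9^5 ≡ 8 (mod 23), giving n = 5.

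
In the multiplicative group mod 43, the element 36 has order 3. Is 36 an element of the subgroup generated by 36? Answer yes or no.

yes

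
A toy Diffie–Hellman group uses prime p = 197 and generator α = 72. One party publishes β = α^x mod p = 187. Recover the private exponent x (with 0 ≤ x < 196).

160

Baby-step giant-step with m = ceil(sqrt(196)) = 14.
Baby table (72^j mod 197 for j=0..13):
  0:1  1:72  2:62  3:130  4:101  5:180  6:155  7:128
  8:154  9:56  10:92  11:123  12:188  13:140
Giant step factor: 72^(-14) ≡ 6 (mod 197).
Scan 187·6^i mod 197 for i = 0, 1, …:
  i=0: 187   i=1: 137   i=2: 34   i=3: 7
  i=4: 42   i=5: 55   i=6: 133   i=7: 10
  i=8: 60   i=9: 163   i=10: 190   i=11: 155
Match at i=11, j=6: x = 11·14 + 6 = 160.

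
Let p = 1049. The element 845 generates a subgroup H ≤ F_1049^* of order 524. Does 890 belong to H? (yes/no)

890 ∈ ⟨845⟩ iff 890^524 ≡ 1 (mod 1049), since |⟨845⟩| = 524.
890^524 mod 1049 = 1048.
Since 1048 ≠ 1, 890 does not lie in the subgroup.

no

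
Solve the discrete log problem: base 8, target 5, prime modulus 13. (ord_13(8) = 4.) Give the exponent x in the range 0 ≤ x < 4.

3

Successive powers of 8 modulo 13:
  8^0=1  8^1=8  8^2=12  8^3=5
So 8^3 ≡ 5 (mod 13), giving x = 3.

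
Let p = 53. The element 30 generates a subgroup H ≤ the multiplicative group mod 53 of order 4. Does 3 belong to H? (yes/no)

⟨30⟩ has order 4; its elements mod 53 are {1, 23, 30, 52}.
3 is not in this set.

no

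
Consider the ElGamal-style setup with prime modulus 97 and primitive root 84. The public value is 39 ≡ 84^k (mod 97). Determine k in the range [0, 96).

71

Baby-step giant-step with m = ceil(sqrt(96)) = 10.
Baby table (84^j mod 97 for j=0..9):
  0:1  1:84  2:72  3:34  4:43  5:23  6:89  7:7
  8:6  9:19
Giant step factor: 84^(-10) ≡ 86 (mod 97).
Scan 39·86^i mod 97 for i = 0, 1, …:
  i=0: 39   i=1: 56   i=2: 63   i=3: 83
  i=4: 57   i=5: 52   i=6: 10   i=7: 84
Match at i=7, j=1: k = 7·10 + 1 = 71.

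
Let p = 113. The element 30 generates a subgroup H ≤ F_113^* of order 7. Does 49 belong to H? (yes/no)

⟨30⟩ has order 7; its elements mod 113 are {1, 16, 28, 30, 49, 106, 109}.
49 is in this set.

yes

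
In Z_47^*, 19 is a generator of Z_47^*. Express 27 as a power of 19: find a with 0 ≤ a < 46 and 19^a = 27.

Baby-step giant-step with m = ceil(sqrt(46)) = 7.
Baby table (19^j mod 47 for j=0..6):
  0:1  1:19  2:32  3:44  4:37  5:45  6:9
Giant step factor: 19^(-7) ≡ 11 (mod 47).
Scan 27·11^i mod 47 for i = 0, 1, …:
  i=0: 27   i=1: 15   i=2: 24   i=3: 29
  i=4: 37
Match at i=4, j=4: a = 4·7 + 4 = 32.

32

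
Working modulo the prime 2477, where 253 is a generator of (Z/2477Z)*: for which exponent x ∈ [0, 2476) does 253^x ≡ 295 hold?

Baby-step giant-step with m = ceil(sqrt(2476)) = 50.
Baby table (253^j mod 2477 for j=0..49):
  0:1  1:253  2:2084  3:2128  4:875  5:922  6:428  7:1773
  8:232  9:1725  10:473  11:773  12:2363  13:882  14:216  15:154
  16:1807  17:1403  18:748  19:992  20:799  21:1510  22:572  23:1050
  24:611  25:1009  26:146  27:2260  28:2070  29:1063  30:1423  31:854
  32:563  33:1250  34:1671  35:1673  36:2179  37:1393  38:695  39:2445
  40:1812  41:191  42:1260  43:1724  44:220  45:1166  46:235  47:7
  48:1771  49:2203
Giant step factor: 253^(-50) ≡ 510 (mod 2477).
Scan 295·510^i mod 2477 for i = 0, 1, …:
  i=0: 295   i=1: 1830   i=2: 1948   i=3: 203
  i=4: 1973   i=5: 568   i=6: 2348   i=7: 1089
  i=8: 542   i=9: 1473     …   i=47: 1220
  i=48: 473
Match at i=48, j=10: x = 48·50 + 10 = 2410.

2410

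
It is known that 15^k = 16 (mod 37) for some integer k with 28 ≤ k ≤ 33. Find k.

Compute 15^28 mod 37 = 16, then multiply by 15 repeatedly:
  15^28=16
Found 16 at exponent 28.

28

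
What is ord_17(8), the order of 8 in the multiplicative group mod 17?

8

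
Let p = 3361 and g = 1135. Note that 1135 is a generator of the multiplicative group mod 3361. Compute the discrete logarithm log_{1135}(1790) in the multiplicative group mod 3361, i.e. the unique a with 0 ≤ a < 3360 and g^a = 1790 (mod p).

Baby-step giant-step with m = ceil(sqrt(3360)) = 58.
Baby table (1135^j mod 3361 for j=0..57):
  0:1  1:1135  2:962  3:2906  4:1169  5:2581  6:2004  7:2504
  8:1995  9:2372  10:59  11:3106  12:2982  13:43  14:1751  15:1034
  16:601  17:3213  18:70  19:2147  20:120  21:1760  22:1166  23:2537
  24:2479  25:508  26:1849  27:1351  28:769  29:2316  30:358  31:3010
  32:1574  33:1799  34:1738  35:3084  36:1539  37:2406  38:1678  39:2204
  40:956  41:2818  42:2119  43:1950  44:1712  45:462  46:54  47:792
  48:1533  49:2318  50:2628  51:1573  52:664  53:776  54:178  55:370
  56:3186  57:3035
Giant step factor: 1135^(-58) ≡ 2700 (mod 3361).
Scan 1790·2700^i mod 3361 for i = 0, 1, …:
  i=0: 1790   i=1: 3243   i=2: 695   i=3: 1062
  i=4: 467   i=5: 525   i=6: 2519   i=7: 1997
  i=8: 856   i=9: 2193     …   i=47: 2442
  i=48: 2479
Match at i=48, j=24: a = 48·58 + 24 = 2808.

2808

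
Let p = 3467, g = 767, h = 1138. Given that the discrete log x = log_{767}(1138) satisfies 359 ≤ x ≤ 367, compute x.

366

Compute 767^359 mod 3467 = 1425, then multiply by 767 repeatedly:
  767^359=1425  767^360=870  767^361=1626  767^362=2489  767^363=2213
  767^364=2008  767^365=788  767^366=1138
Found 1138 at exponent 366.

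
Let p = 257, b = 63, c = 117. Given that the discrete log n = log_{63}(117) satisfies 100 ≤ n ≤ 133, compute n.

116

Compute 63^100 mod 257 = 165, then multiply by 63 repeatedly:
  63^100=165  63^101=115  63^102=49  63^103=3  63^104=189
  63^105=85  63^106=215  63^107=181  63^108=95  63^109=74
  63^110=36  63^111=212  63^112=249  63^113=10  63^114=116
  63^115=112  63^116=117
Found 117 at exponent 116.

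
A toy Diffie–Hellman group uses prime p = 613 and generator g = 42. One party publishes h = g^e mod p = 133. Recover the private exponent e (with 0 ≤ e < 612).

80

Baby-step giant-step with m = ceil(sqrt(612)) = 25.
Baby table (42^j mod 613 for j=0..24):
  0:1  1:42  2:538  3:528  4:108  5:245  6:482  7:15
  8:17  9:101  10:564  11:394  12:610  13:487  14:225  15:255
  16:289  17:491  18:393  19:568  20:562  21:310  22:147  23:44
  24:9
Giant step factor: 42^(-25) ≡ 553 (mod 613).
Scan 133·553^i mod 613 for i = 0, 1, …:
  i=0: 133   i=1: 602   i=2: 47   i=3: 245
Match at i=3, j=5: e = 3·25 + 5 = 80.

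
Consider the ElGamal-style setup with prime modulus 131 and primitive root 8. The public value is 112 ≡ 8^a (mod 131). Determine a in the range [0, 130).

120

Baby-step giant-step with m = ceil(sqrt(130)) = 12.
Baby table (8^j mod 131 for j=0..11):
  0:1  1:8  2:64  3:119  4:35  5:18  6:13  7:104
  8:46  9:106  10:62  11:103
Giant step factor: 8^(-12) ≡ 100 (mod 131).
Scan 112·100^i mod 131 for i = 0, 1, …:
  i=0: 112   i=1: 65   i=2: 81   i=3: 109
  i=4: 27   i=5: 80   i=6: 9   i=7: 114
  i=8: 3   i=9: 38   i=10: 1
Match at i=10, j=0: a = 10·12 + 0 = 120.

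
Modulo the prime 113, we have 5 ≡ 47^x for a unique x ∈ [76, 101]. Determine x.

Compute 47^76 mod 113 = 81, then multiply by 47 repeatedly:
  47^76=81  47^77=78  47^78=50  47^79=90  47^80=49
  47^81=43  47^82=100  47^83=67  47^84=98  47^85=86
  47^86=87  47^87=21  47^88=83  47^89=59  47^90=61
  47^91=42  47^92=53  47^93=5
Found 5 at exponent 93.

93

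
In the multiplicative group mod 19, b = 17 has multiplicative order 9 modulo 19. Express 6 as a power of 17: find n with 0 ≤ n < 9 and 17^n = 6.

5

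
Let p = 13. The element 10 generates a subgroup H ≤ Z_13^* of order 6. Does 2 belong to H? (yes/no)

2 ∈ ⟨10⟩ iff 2^6 ≡ 1 (mod 13), since |⟨10⟩| = 6.
2^6 mod 13 = 12.
Since 12 ≠ 1, 2 does not lie in the subgroup.

no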